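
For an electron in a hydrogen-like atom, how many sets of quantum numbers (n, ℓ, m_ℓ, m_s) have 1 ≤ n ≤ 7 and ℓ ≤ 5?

254

Go shell by shell, enumerating (ℓ, m_ℓ) with ℓ ≤ 5:
n=1 → 1; n=2 → 4; n=3 → 9; n=4 → 16; n=5 → 25; n=6 → 36; n=7 → 36.
Orbitals: 1 + 4 + 9 + 16 + 25 + 36 + 36 = 127. Including both spin states (m_s = ±1/2) gives 2 × 127 = 254 states.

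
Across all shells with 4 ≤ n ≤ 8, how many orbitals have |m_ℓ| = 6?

6

Treat each shell separately and count matching orbitals:
n=7 → 2; n=8 → 4.
Total orbitals: 2 + 4 = 6.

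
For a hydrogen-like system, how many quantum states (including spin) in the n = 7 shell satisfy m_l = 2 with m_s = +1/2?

For n = 7, l ranges over 0 … 6.
Contributions: l=2 → 1; l=3 → 1; l=4 → 1; l=5 → 1; l=6 → 1.
Orbitals: 1 + 1 + 1 + 1 + 1 = 5. With m_s fixed to a single value there is one state per orbital, giving 5 states.

5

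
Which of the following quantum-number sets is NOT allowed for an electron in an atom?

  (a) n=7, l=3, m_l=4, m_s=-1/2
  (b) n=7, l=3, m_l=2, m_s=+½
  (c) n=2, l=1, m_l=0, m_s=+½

(a)

(a) has |m_l| = 4 > l = 3, violating −l ≤ m_l ≤ l.
The remaining sets (b), (c) satisfy all four rules.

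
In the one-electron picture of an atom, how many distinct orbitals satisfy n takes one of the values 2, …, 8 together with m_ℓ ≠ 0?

168

Per-shell orbital counts meeting the constraint:
n=2 → 2; n=3 → 6; n=4 → 12; n=5 → 20; n=6 → 30; n=7 → 42; n=8 → 56.
Total orbitals: 2 + 6 + 12 + 20 + 30 + 42 + 56 = 168.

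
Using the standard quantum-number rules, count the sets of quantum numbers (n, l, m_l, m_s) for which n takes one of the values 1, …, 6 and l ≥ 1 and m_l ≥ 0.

100

Treat each shell separately and count matching orbitals:
n=2 → 2; n=3 → 5; n=4 → 9; n=5 → 14; n=6 → 20.
Orbitals: 2 + 5 + 9 + 14 + 20 = 50. Including both spin states (m_s = ±1/2) gives 2 × 50 = 100 states.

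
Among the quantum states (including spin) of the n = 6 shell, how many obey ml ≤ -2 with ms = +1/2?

The n = 6 shell has l = 0 through 5; check each.
Orbitals with ml ≤ -2, by l: l=2 → 1; l=3 → 2; l=4 → 3; l=5 → 4.
Orbitals: 1 + 2 + 3 + 4 = 10. With ms fixed to a single value there is one state per orbital, giving 10 states.

10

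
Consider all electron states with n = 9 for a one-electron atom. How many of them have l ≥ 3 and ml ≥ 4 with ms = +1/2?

15

For n = 9, l ranges over 0 … 8.
The (l, ml) pairs meeting l ≥ 3 and ml ≥ 4 give: l=4 → 1; l=5 → 2; l=6 → 3; l=7 → 4; l=8 → 5.
Orbitals: 1 + 2 + 3 + 4 + 5 = 15. With ms fixed to a single value there is one state per orbital, giving 15 states.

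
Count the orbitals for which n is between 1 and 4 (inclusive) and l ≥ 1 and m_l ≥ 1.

10

Count contributing orbitals for each principal shell:
n=2 → 1; n=3 → 3; n=4 → 6.
Total orbitals: 1 + 3 + 6 = 10.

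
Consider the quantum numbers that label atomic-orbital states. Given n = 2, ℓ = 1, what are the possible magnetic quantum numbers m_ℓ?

m_ℓ takes every integer from −ℓ to +ℓ. With ℓ = 1 that gives the 3 values -1, 0, 1.

-1, 0, 1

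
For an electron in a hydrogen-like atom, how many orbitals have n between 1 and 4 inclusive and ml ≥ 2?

For each n in the range, tally the orbitals obeying ml ≥ 2:
n=3 → 1; n=4 → 3.
Total orbitals: 1 + 3 = 4.

4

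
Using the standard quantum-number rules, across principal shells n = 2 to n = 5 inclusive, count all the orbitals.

Shell n has n² orbitals: 2²=4 + 3²=9 + 4²=16 + 5²=25 = 54 orbitals.

54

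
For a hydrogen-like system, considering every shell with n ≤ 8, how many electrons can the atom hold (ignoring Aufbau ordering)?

408

Total orbitals = 1² + 2² + 3² + 4² + 5² + 6² + 7² + 8² = 204. Doubling for spin gives 408 electrons.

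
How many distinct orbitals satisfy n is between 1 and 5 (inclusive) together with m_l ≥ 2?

Per-shell orbital counts meeting the constraint:
n=3 → 1; n=4 → 3; n=5 → 6.
Total orbitals: 1 + 3 + 6 = 10.

10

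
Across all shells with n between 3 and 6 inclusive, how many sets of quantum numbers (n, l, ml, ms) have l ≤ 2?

Work shell by shell — for each n, count the (l, ml) pairs that satisfy l ≤ 2:
n=3 → 9; n=4 → 9; n=5 → 9; n=6 → 9.
Orbitals: 9 + 9 + 9 + 9 = 36. Including both spin states (ms = ±1/2) gives 2 × 36 = 72 states.

72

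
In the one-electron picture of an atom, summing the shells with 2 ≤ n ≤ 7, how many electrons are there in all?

Shell n has n² orbitals: 2²=4 + 3²=9 + 4²=16 + 5²=25 + 6²=36 + 7²=49 = 139 orbitals.
Two spin states per orbital: 2 × 139 = 278 electrons.

278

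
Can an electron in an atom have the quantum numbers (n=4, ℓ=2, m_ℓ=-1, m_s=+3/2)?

Not allowed

The spin quantum number for an electron can only be m_s = +1/2 or −1/2; m_s = +3/2 is not one of those.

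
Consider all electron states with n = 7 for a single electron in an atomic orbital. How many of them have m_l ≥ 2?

Orbitals with m_l ≥ 2, by l: l=2 → 1; l=3 → 2; l=4 → 3; l=5 → 4; l=6 → 5.
Orbitals: 1 + 2 + 3 + 4 + 5 = 15. Each orbital carries two spin states, so 15 × 2 = 30 states.

30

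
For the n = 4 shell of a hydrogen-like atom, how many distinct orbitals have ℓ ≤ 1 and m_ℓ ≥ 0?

3

For n = 4, ℓ ranges over 0 … 3.
Per ℓ-value: ℓ=0 → 1; ℓ=1 → 2.
Total orbitals: 1 + 2 = 3.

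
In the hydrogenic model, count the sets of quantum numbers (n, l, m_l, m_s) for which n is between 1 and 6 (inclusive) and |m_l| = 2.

40

Per-shell orbital counts meeting the constraint:
n=3 → 2; n=4 → 4; n=5 → 6; n=6 → 8.
Orbitals: 2 + 4 + 6 + 8 = 20. Including both spin states (m_s = ±1/2) gives 2 × 20 = 40 states.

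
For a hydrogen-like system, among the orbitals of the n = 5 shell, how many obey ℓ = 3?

The n = 5 shell has ℓ = 0 through 4; check each.
The (ℓ, m_ℓ) pairs meeting ℓ = 3 give: ℓ=3 → 7.
Total orbitals: 7.

7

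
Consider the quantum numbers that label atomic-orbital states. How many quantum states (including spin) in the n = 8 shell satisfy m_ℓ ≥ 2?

42

The (ℓ, m_ℓ) pairs meeting m_ℓ ≥ 2 give: ℓ=2 → 1; ℓ=3 → 2; ℓ=4 → 3; ℓ=5 → 4; ℓ=6 → 5; ℓ=7 → 6.
Orbitals: 1 + 2 + 3 + 4 + 5 + 6 = 21. Each orbital carries two spin states, so 21 × 2 = 42 states.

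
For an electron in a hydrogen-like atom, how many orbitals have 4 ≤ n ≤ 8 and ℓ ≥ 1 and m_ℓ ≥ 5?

10

Count contributing orbitals for each principal shell:
n=6 → 1; n=7 → 3; n=8 → 6.
Total orbitals: 1 + 3 + 6 = 10.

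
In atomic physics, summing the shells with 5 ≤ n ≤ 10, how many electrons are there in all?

710

Shell n has n² orbitals: 5²=25 + 6²=36 + 7²=49 + 8²=64 + 9²=81 + 10²=100 = 355 orbitals.
Two spin states per orbital: 2 × 355 = 710 electrons.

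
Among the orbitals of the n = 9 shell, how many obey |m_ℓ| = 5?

8

With n = 9 the allowed ℓ are 0, 1, …, 8.
The (ℓ, m_ℓ) pairs meeting |m_ℓ| = 5 give: ℓ=5 → 2; ℓ=6 → 2; ℓ=7 → 2; ℓ=8 → 2.
Total orbitals: 2 + 2 + 2 + 2 = 8.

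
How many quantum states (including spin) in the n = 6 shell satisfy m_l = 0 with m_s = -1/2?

6

With n = 6 the allowed l are 0, 1, …, 5.
Contributions: l=0 → 1; l=1 → 1; l=2 → 1; l=3 → 1; l=4 → 1; l=5 → 1.
Orbitals: 1 + 1 + 1 + 1 + 1 + 1 = 6. With m_s fixed to a single value there is one state per orbital, giving 6 states.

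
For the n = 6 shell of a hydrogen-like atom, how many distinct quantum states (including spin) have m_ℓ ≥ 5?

Go through ℓ = 0, …, 5 (the values permitted for n = 6).
Per ℓ-value: ℓ=5 → 1.
Orbitals: 1. Each orbital carries two spin states, so 1 × 2 = 2 states.

2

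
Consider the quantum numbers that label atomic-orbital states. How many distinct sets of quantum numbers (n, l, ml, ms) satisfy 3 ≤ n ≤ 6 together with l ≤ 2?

72

Work shell by shell — for each n, count the (l, ml) pairs that satisfy l ≤ 2:
n=3 → 9; n=4 → 9; n=5 → 9; n=6 → 9.
Orbitals: 9 + 9 + 9 + 9 = 36. Including both spin states (ms = ±1/2) gives 2 × 36 = 72 states.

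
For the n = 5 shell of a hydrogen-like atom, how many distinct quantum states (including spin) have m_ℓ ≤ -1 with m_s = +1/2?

10

Contributions: ℓ=1 → 1; ℓ=2 → 2; ℓ=3 → 3; ℓ=4 → 4.
Orbitals: 1 + 2 + 3 + 4 = 10. With m_s fixed to a single value there is one state per orbital, giving 10 states.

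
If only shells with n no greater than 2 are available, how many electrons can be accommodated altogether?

10

Total orbitals = 1² + 2² = 5. Doubling for spin gives 10 electrons.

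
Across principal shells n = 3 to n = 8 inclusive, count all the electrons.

Shell n has n² orbitals: 3²=9 + 4²=16 + 5²=25 + 6²=36 + 7²=49 + 8²=64 = 199 orbitals.
Two spin states per orbital: 2 × 199 = 398 electrons.

398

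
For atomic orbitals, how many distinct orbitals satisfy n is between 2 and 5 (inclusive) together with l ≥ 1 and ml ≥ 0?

Go shell by shell, enumerating (l, ml) with l ≥ 1 and ml ≥ 0:
n=2 → 2; n=3 → 5; n=4 → 9; n=5 → 14.
Total orbitals: 2 + 5 + 9 + 14 = 30.

30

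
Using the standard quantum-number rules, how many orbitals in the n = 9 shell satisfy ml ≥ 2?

Go through l = 0, …, 8 (the values permitted for n = 9).
Per l-value: l=2 → 1; l=3 → 2; l=4 → 3; l=5 → 4; l=6 → 5; l=7 → 6; l=8 → 7.
Total orbitals: 1 + 2 + 3 + 4 + 5 + 6 + 7 = 28.

28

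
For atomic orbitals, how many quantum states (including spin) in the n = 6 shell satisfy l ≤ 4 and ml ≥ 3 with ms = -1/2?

3

With n = 6 the allowed l are 0, 1, …, 5.
Per l-value: l=3 → 1; l=4 → 2.
Orbitals: 1 + 2 = 3. With ms fixed to a single value there is one state per orbital, giving 3 states.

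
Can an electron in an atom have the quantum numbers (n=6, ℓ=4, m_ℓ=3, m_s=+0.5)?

n = 6 is a positive integer. ℓ = 4 satisfies 0 ≤ ℓ ≤ n−1 = 5. m_ℓ = 3 lies in the range −ℓ … +ℓ (here −4 … 4). m_s = +1/2 is one of ±1/2.
All four constraints are satisfied.

Valid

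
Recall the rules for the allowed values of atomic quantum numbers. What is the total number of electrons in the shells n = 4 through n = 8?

380

Shell n has n² orbitals: 4²=16 + 5²=25 + 6²=36 + 7²=49 + 8²=64 = 190 orbitals.
Two spin states per orbital: 2 × 190 = 380 electrons.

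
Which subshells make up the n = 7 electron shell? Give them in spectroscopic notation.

7s, 7p, 7d, 7f, 7g, 7h, 7i

For n = 7, l runs from 0 to 6. In spectroscopic notation l = 0,1,2,… ↔ s,p,d,f,g,h,i, so the subshells are 7s, 7p, 7d, 7f, 7g, 7h, 7i.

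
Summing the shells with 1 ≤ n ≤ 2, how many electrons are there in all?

Shell n has n² orbitals: 1²=1 + 2²=4 = 5 orbitals.
Two spin states per orbital: 2 × 5 = 10 electrons.

10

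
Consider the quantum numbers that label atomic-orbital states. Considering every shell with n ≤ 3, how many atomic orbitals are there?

Total orbitals = 1² + 2² + 3² = 14.

14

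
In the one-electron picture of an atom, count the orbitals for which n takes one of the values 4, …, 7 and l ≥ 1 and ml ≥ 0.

Per-shell orbital counts meeting the constraint:
n=4 → 9; n=5 → 14; n=6 → 20; n=7 → 27.
Total orbitals: 9 + 14 + 20 + 27 = 70.

70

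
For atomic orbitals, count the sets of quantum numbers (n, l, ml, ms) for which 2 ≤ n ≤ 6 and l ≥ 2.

Work shell by shell — for each n, count the (l, ml) pairs that satisfy l ≥ 2:
n=3 → 5; n=4 → 12; n=5 → 21; n=6 → 32.
Orbitals: 5 + 12 + 21 + 32 = 70. Including both spin states (ms = ±1/2) gives 2 × 70 = 140 states.

140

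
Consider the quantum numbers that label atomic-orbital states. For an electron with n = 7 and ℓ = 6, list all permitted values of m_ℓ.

-6, -5, -4, -3, -2, -1, 0, 1, 2, 3, 4, 5, 6

m_ℓ takes every integer from −ℓ to +ℓ. With ℓ = 6 that gives the 13 values -6, -5, -4, -3, -2, -1, 0, 1, 2, 3, 4, 5, 6.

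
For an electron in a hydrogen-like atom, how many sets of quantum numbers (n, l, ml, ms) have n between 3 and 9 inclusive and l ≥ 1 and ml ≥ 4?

For each n in the range, tally the orbitals obeying l ≥ 1 and ml ≥ 4:
n=5 → 1; n=6 → 3; n=7 → 6; n=8 → 10; n=9 → 15.
Orbitals: 1 + 3 + 6 + 10 + 15 = 35. Including both spin states (ms = ±1/2) gives 2 × 35 = 70 states.

70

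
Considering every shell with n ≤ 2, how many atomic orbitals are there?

Total orbitals = 1² + 2² = 5.

5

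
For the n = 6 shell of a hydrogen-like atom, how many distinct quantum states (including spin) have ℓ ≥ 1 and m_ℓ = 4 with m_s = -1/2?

2

Go through ℓ = 0, …, 5 (the values permitted for n = 6).
Contributions: ℓ=4 → 1; ℓ=5 → 1.
Orbitals: 1 + 1 = 2. With m_s fixed to a single value there is one state per orbital, giving 2 states.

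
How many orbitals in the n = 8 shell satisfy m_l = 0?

8

The (l, m_l) pairs meeting m_l = 0 give: l=0 → 1; l=1 → 1; l=2 → 1; l=3 → 1; l=4 → 1; l=5 → 1; l=6 → 1; l=7 → 1.
Total orbitals: 1 + 1 + 1 + 1 + 1 + 1 + 1 + 1 = 8.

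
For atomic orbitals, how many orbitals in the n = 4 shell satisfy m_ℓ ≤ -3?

With n = 4 the allowed ℓ are 0, 1, …, 3.
Contributions: ℓ=3 → 1.
Total orbitals: 1.

1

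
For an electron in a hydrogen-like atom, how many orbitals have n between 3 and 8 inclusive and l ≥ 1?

For each n in the range, tally the orbitals obeying l ≥ 1:
n=3 → 8; n=4 → 15; n=5 → 24; n=6 → 35; n=7 → 48; n=8 → 63.
Total orbitals: 8 + 15 + 24 + 35 + 48 + 63 = 193.

193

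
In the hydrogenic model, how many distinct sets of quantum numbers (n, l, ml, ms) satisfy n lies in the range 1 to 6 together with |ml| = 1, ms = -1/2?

Count contributing orbitals for each principal shell:
n=2 → 2; n=3 → 4; n=4 → 6; n=5 → 8; n=6 → 10.
Orbitals: 2 + 4 + 6 + 8 + 10 = 30. With ms fixed to -1/2 there is one state per orbital, so 30 states.

30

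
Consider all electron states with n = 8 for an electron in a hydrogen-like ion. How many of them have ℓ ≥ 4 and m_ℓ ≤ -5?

12

Go through ℓ = 0, …, 7 (the values permitted for n = 8).
Per ℓ-value: ℓ=5 → 1; ℓ=6 → 2; ℓ=7 → 3.
Orbitals: 1 + 2 + 3 = 6. Each orbital carries two spin states, so 6 × 2 = 12 states.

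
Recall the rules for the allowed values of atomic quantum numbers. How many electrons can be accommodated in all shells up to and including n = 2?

Total orbitals = 1² + 2² = 5. Doubling for spin gives 10 electrons.

10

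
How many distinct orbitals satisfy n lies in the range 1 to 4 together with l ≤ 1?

13

For each n in the range, tally the orbitals obeying l ≤ 1:
n=1 → 1; n=2 → 4; n=3 → 4; n=4 → 4.
Total orbitals: 1 + 4 + 4 + 4 = 13.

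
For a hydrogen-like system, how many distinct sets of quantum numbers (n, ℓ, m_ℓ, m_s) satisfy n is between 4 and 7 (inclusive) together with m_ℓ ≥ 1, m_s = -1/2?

Go shell by shell, enumerating (ℓ, m_ℓ) with m_ℓ ≥ 1:
n=4 → 6; n=5 → 10; n=6 → 15; n=7 → 21.
Orbitals: 6 + 10 + 15 + 21 = 52. With m_s fixed to -1/2 there is one state per orbital, so 52 states.

52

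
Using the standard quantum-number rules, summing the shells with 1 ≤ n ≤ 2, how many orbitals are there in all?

5

Shell n has n² orbitals: 1²=1 + 2²=4 = 5 orbitals.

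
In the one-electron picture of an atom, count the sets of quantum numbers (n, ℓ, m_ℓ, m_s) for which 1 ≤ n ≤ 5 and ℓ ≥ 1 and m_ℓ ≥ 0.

Count contributing orbitals for each principal shell:
n=2 → 2; n=3 → 5; n=4 → 9; n=5 → 14.
Orbitals: 2 + 5 + 9 + 14 = 30. Including both spin states (m_s = ±1/2) gives 2 × 30 = 60 states.

60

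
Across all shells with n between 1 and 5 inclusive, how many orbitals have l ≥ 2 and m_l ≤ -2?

10

Treat each shell separately and count matching orbitals:
n=3 → 1; n=4 → 3; n=5 → 6.
Total orbitals: 1 + 3 + 6 = 10.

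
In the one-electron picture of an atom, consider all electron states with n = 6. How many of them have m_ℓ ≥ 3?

Go through ℓ = 0, …, 5 (the values permitted for n = 6).
Contributions: ℓ=3 → 1; ℓ=4 → 2; ℓ=5 → 3.
Orbitals: 1 + 2 + 3 = 6. Each orbital carries two spin states, so 6 × 2 = 12 states.

12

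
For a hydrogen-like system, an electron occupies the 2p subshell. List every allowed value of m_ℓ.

The 2p subshell has ℓ = 1, and m_ℓ takes every integer from −ℓ to +ℓ. With ℓ = 1 that gives the 3 values -1, 0, 1.

-1, 0, 1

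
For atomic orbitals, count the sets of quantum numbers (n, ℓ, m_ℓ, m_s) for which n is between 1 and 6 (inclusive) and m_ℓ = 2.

20

Treat each shell separately and count matching orbitals:
n=3 → 1; n=4 → 2; n=5 → 3; n=6 → 4.
Orbitals: 1 + 2 + 3 + 4 = 10. Including both spin states (m_s = ±1/2) gives 2 × 10 = 20 states.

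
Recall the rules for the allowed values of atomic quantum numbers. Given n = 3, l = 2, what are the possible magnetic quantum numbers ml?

-2, -1, 0, 1, 2

ml takes every integer from −l to +l. With l = 2 that gives the 5 values -2, -1, 0, 1, 2.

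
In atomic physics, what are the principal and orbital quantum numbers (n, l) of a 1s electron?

The leading integer gives n = 1; the letter 's' means l = 0.

n = 1, l = 0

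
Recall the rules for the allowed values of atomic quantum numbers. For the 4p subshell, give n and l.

n = 4, l = 1

The leading integer gives n = 4; the letter 'p' means l = 1.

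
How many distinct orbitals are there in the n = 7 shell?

49

The n = 7 shell contains n² = 7² = 49 orbitals.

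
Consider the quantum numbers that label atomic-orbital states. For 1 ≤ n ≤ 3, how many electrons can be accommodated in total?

28

Total orbitals = 1² + 2² + 3² = 14. Doubling for spin gives 28 electrons.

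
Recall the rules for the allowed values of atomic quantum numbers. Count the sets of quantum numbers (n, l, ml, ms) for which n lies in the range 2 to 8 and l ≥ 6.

82

For each n in the range, tally the orbitals obeying l ≥ 6:
n=7 → 13; n=8 → 28.
Orbitals: 13 + 28 = 41. Including both spin states (ms = ±1/2) gives 2 × 41 = 82 states.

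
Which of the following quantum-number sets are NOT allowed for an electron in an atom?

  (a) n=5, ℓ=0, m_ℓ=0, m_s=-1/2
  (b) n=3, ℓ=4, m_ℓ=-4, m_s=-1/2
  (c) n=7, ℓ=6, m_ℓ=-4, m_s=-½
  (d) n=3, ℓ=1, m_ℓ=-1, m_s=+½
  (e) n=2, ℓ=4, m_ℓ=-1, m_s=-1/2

(b) and (e)

(b) has ℓ = 4 ≥ n = 3, violating 0 ≤ ℓ ≤ n−1.
(e) has ℓ = 4 ≥ n = 2, violating 0 ≤ ℓ ≤ n−1.
The remaining sets (a), (c), (d) satisfy all four rules.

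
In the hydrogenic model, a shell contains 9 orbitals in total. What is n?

n² = 9 ⇒ n = 3.

n = 3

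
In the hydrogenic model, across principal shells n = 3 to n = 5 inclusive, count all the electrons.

Shell n has n² orbitals: 3²=9 + 4²=16 + 5²=25 = 50 orbitals.
Two spin states per orbital: 2 × 50 = 100 electrons.

100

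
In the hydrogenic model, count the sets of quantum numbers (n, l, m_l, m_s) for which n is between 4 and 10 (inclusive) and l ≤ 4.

Go shell by shell, enumerating (l, m_l) with l ≤ 4:
n=4 → 16; n=5 → 25; n=6 → 25; n=7 → 25; n=8 → 25; n=9 → 25; n=10 → 25.
Orbitals: 16 + 25 + 25 + 25 + 25 + 25 + 25 = 166. Including both spin states (m_s = ±1/2) gives 2 × 166 = 332 states.

332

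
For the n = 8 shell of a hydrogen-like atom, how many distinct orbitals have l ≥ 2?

60

Go through l = 0, …, 7 (the values permitted for n = 8).
Contributions: l=2 → 5; l=3 → 7; l=4 → 9; l=5 → 11; l=6 → 13; l=7 → 15.
Total orbitals: 5 + 7 + 9 + 11 + 13 + 15 = 60.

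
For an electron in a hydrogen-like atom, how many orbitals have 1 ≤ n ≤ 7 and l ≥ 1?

Go shell by shell, enumerating (l, m_l) with l ≥ 1:
n=2 → 3; n=3 → 8; n=4 → 15; n=5 → 24; n=6 → 35; n=7 → 48.
Total orbitals: 3 + 8 + 15 + 24 + 35 + 48 = 133.

133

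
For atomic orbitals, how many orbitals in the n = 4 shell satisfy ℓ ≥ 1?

Go through ℓ = 0, …, 3 (the values permitted for n = 4).
Contributions: ℓ=1 → 3; ℓ=2 → 5; ℓ=3 → 7.
Total orbitals: 3 + 5 + 7 = 15.

15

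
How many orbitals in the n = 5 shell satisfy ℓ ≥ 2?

For n = 5, ℓ ranges over 0 … 4.
The (ℓ, m_ℓ) pairs meeting ℓ ≥ 2 give: ℓ=2 → 5; ℓ=3 → 7; ℓ=4 → 9.
Total orbitals: 5 + 7 + 9 = 21.

21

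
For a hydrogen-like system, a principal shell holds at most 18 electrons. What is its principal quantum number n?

n = 3

2n² = 18 ⇒ n² = 9 ⇒ n = 3.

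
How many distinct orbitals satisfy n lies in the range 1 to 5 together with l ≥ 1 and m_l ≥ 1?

Count contributing orbitals for each principal shell:
n=2 → 1; n=3 → 3; n=4 → 6; n=5 → 10.
Total orbitals: 1 + 3 + 6 + 10 = 20.

20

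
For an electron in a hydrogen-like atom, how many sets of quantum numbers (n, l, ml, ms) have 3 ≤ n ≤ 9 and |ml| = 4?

60

Per-shell orbital counts meeting the constraint:
n=5 → 2; n=6 → 4; n=7 → 6; n=8 → 8; n=9 → 10.
Orbitals: 2 + 4 + 6 + 8 + 10 = 30. Including both spin states (ms = ±1/2) gives 2 × 30 = 60 states.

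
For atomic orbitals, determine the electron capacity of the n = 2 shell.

A shell holds 2n² electrons: 2 × 2² = 2 × 4 = 8.

8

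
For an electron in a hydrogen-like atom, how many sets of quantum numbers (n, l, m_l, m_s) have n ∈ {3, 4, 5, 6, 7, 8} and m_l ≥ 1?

Go shell by shell, enumerating (l, m_l) with m_l ≥ 1:
n=3 → 3; n=4 → 6; n=5 → 10; n=6 → 15; n=7 → 21; n=8 → 28.
Orbitals: 3 + 6 + 10 + 15 + 21 + 28 = 83. Including both spin states (m_s = ±1/2) gives 2 × 83 = 166 states.

166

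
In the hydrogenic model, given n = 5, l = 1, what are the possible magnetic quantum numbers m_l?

-1, 0, 1

m_l takes every integer from −l to +l. With l = 1 that gives the 3 values -1, 0, 1.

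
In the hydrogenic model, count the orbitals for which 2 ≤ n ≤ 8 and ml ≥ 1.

Treat each shell separately and count matching orbitals:
n=2 → 1; n=3 → 3; n=4 → 6; n=5 → 10; n=6 → 15; n=7 → 21; n=8 → 28.
Total orbitals: 1 + 3 + 6 + 10 + 15 + 21 + 28 = 84.

84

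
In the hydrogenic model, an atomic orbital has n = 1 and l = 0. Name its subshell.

l = 0 corresponds to the letter 's', so the subshell is 1s.

1s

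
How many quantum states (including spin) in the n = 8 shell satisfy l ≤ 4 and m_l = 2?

Per l-value: l=2 → 1; l=3 → 1; l=4 → 1.
Orbitals: 1 + 1 + 1 = 3. Each orbital carries two spin states, so 3 × 2 = 6 states.

6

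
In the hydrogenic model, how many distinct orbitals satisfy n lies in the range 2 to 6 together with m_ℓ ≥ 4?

4

Go shell by shell, enumerating (ℓ, m_ℓ) with m_ℓ ≥ 4:
n=5 → 1; n=6 → 3.
Total orbitals: 1 + 3 = 4.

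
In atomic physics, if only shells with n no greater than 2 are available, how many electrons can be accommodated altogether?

10

Total orbitals = 1² + 2² = 5. Doubling for spin gives 10 electrons.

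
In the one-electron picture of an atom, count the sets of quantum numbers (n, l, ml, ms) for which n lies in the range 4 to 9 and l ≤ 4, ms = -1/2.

141

Go shell by shell, enumerating (l, ml) with l ≤ 4:
n=4 → 16; n=5 → 25; n=6 → 25; n=7 → 25; n=8 → 25; n=9 → 25.
Orbitals: 16 + 25 + 25 + 25 + 25 + 25 = 141. With ms fixed to -1/2 there is one state per orbital, so 141 states.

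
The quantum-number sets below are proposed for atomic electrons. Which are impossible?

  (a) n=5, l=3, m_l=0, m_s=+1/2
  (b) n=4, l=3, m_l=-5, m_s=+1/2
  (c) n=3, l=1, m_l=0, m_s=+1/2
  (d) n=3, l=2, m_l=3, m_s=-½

(b) and (d)

(b) has |m_l| = 5 > l = 3, violating −l ≤ m_l ≤ l.
(d) has |m_l| = 3 > l = 2, violating −l ≤ m_l ≤ l.
The remaining sets (a), (c) satisfy all four rules.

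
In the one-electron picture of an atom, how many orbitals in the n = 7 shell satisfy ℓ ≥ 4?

For n = 7, ℓ ranges over 0 … 6.
Orbitals with ℓ ≥ 4, by ℓ: ℓ=4 → 9; ℓ=5 → 11; ℓ=6 → 13.
Total orbitals: 9 + 11 + 13 = 33.

33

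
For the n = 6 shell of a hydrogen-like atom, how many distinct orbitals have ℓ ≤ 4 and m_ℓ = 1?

For n = 6, ℓ ranges over 0 … 5.
The (ℓ, m_ℓ) pairs meeting ℓ ≤ 4 and m_ℓ = 1 give: ℓ=1 → 1; ℓ=2 → 1; ℓ=3 → 1; ℓ=4 → 1.
Total orbitals: 1 + 1 + 1 + 1 = 4.

4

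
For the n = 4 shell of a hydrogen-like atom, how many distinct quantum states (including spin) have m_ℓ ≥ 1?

For n = 4, ℓ ranges over 0 … 3.
The (ℓ, m_ℓ) pairs meeting m_ℓ ≥ 1 give: ℓ=1 → 1; ℓ=2 → 2; ℓ=3 → 3.
Orbitals: 1 + 2 + 3 = 6. Each orbital carries two spin states, so 6 × 2 = 12 states.

12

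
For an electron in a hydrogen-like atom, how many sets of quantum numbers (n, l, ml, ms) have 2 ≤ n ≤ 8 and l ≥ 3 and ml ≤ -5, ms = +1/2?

Go shell by shell, enumerating (l, ml) with l ≥ 3 and ml ≤ -5:
n=6 → 1; n=7 → 3; n=8 → 6.
Orbitals: 1 + 3 + 6 = 10. With ms fixed to +1/2 there is one state per orbital, so 10 states.

10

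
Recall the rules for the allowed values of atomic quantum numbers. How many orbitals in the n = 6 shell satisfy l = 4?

With n = 6 the allowed l are 0, 1, …, 5.
Per l-value: l=4 → 9.
Total orbitals: 9.

9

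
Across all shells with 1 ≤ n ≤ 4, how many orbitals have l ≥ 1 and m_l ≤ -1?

Treat each shell separately and count matching orbitals:
n=2 → 1; n=3 → 3; n=4 → 6.
Total orbitals: 1 + 3 + 6 = 10.

10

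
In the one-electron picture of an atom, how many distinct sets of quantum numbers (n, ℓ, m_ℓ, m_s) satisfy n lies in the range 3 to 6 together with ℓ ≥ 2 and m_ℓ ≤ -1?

60

Treat each shell separately and count matching orbitals:
n=3 → 2; n=4 → 5; n=5 → 9; n=6 → 14.
Orbitals: 2 + 5 + 9 + 14 = 30. Including both spin states (m_s = ±1/2) gives 2 × 30 = 60 states.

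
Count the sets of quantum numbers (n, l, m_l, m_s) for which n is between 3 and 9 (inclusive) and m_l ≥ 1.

Work shell by shell — for each n, count the (l, m_l) pairs that satisfy m_l ≥ 1:
n=3 → 3; n=4 → 6; n=5 → 10; n=6 → 15; n=7 → 21; n=8 → 28; n=9 → 36.
Orbitals: 3 + 6 + 10 + 15 + 21 + 28 + 36 = 119. Including both spin states (m_s = ±1/2) gives 2 × 119 = 238 states.

238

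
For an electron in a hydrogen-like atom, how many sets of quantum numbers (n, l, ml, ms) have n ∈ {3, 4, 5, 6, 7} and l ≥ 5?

70

Per-shell orbital counts meeting the constraint:
n=6 → 11; n=7 → 24.
Orbitals: 11 + 24 = 35. Including both spin states (ms = ±1/2) gives 2 × 35 = 70 states.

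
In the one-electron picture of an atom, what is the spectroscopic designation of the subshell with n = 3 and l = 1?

l = 1 corresponds to the letter 'p', so the subshell is 3p.

3p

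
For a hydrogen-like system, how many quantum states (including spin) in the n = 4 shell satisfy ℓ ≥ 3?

For n = 4, ℓ ranges over 0 … 3.
The (ℓ, m_ℓ) pairs meeting ℓ ≥ 3 give: ℓ=3 → 7.
Orbitals: 7. Each orbital carries two spin states, so 7 × 2 = 14 states.

14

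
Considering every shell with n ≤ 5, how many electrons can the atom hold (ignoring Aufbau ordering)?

Total orbitals = 1² + 2² + 3² + 4² + 5² = 55. Doubling for spin gives 110 electrons.

110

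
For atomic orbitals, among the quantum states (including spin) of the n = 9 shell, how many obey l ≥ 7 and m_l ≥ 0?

Orbitals with l ≥ 7 and m_l ≥ 0, by l: l=7 → 8; l=8 → 9.
Orbitals: 8 + 9 = 17. Each orbital carries two spin states, so 17 × 2 = 34 states.

34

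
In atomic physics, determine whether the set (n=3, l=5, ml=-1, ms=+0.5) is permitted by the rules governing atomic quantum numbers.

Not allowed

The orbital quantum number must satisfy 0 ≤ l ≤ n−1. With n = 3 the allowed l values are 0, 1, 2, so l = 5 is out of range.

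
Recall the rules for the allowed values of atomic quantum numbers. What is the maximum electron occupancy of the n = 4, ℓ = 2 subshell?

A subshell with ℓ = 2 has 2ℓ+1 = 5 orbitals, each holding 2 electrons (spin ±1/2), so 5 × 2 = 10.

10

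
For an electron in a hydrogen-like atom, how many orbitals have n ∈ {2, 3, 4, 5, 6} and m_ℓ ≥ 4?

For each n in the range, tally the orbitals obeying m_ℓ ≥ 4:
n=5 → 1; n=6 → 3.
Total orbitals: 1 + 3 = 4.

4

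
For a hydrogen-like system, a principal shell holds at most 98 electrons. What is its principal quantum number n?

2n² = 98 ⇒ n² = 49 ⇒ n = 7.

n = 7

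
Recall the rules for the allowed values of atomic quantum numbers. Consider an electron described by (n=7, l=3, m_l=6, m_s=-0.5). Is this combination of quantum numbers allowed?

Invalid

The magnetic quantum number must satisfy −l ≤ m_l ≤ l. With l = 3, m_l can only be -3, -2, -1, 0, 1, 2, 3, so m_l = 6 is forbidden.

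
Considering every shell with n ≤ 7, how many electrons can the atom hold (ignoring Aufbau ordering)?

Total orbitals = 1² + 2² + 3² + 4² + 5² + 6² + 7² = 140. Doubling for spin gives 280 electrons.

280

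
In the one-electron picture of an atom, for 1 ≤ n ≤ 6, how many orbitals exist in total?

91

Total orbitals = 1² + 2² + 3² + 4² + 5² + 6² = 91.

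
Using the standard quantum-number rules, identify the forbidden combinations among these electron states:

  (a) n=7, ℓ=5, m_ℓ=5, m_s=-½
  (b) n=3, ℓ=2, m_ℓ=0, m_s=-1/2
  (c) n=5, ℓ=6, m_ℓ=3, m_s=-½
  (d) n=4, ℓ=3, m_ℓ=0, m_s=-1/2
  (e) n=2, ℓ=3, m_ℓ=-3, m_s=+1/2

(c) has ℓ = 6 ≥ n = 5, violating 0 ≤ ℓ ≤ n−1.
(e) has ℓ = 3 ≥ n = 2, violating 0 ≤ ℓ ≤ n−1.
The remaining sets (a), (b), (d) satisfy all four rules.

(c) and (e)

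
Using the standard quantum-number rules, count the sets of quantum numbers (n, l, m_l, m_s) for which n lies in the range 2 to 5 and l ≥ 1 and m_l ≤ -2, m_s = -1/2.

Work shell by shell — for each n, count the (l, m_l) pairs that satisfy l ≥ 1 and m_l ≤ -2:
n=3 → 1; n=4 → 3; n=5 → 6.
Orbitals: 1 + 3 + 6 = 10. With m_s fixed to -1/2 there is one state per orbital, so 10 states.

10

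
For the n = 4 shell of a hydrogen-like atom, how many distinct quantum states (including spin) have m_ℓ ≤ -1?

12

With n = 4 the allowed ℓ are 0, 1, …, 3.
Per ℓ-value: ℓ=1 → 1; ℓ=2 → 2; ℓ=3 → 3.
Orbitals: 1 + 2 + 3 = 6. Each orbital carries two spin states, so 6 × 2 = 12 states.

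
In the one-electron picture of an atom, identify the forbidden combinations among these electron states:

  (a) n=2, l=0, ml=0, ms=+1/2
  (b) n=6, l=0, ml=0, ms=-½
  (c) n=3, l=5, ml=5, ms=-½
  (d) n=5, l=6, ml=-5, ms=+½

(c) has l = 5 ≥ n = 3, violating 0 ≤ l ≤ n−1.
(d) has l = 6 ≥ n = 5, violating 0 ≤ l ≤ n−1.
The remaining sets (a), (b) satisfy all four rules.

(c) and (d)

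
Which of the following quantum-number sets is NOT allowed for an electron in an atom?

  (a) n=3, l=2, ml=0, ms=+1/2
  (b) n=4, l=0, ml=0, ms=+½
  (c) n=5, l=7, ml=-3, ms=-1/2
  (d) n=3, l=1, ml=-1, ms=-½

(c)

(c) has l = 7 ≥ n = 5, violating 0 ≤ l ≤ n−1.
The remaining sets (a), (b), (d) satisfy all four rules.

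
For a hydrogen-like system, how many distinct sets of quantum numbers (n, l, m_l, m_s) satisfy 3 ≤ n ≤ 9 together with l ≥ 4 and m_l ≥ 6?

20

Go shell by shell, enumerating (l, m_l) with l ≥ 4 and m_l ≥ 6:
n=7 → 1; n=8 → 3; n=9 → 6.
Orbitals: 1 + 3 + 6 = 10. Including both spin states (m_s = ±1/2) gives 2 × 10 = 20 states.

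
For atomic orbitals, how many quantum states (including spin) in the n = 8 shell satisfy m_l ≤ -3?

With n = 8 the allowed l are 0, 1, …, 7.
Orbitals with m_l ≤ -3, by l: l=3 → 1; l=4 → 2; l=5 → 3; l=6 → 4; l=7 → 5.
Orbitals: 1 + 2 + 3 + 4 + 5 = 15. Each orbital carries two spin states, so 15 × 2 = 30 states.

30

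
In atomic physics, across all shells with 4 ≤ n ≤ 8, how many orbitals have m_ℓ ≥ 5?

10

Count contributing orbitals for each principal shell:
n=6 → 1; n=7 → 3; n=8 → 6.
Total orbitals: 1 + 3 + 6 = 10.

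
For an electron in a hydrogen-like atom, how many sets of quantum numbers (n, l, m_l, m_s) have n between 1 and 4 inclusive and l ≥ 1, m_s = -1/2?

26

Count contributing orbitals for each principal shell:
n=2 → 3; n=3 → 8; n=4 → 15.
Orbitals: 3 + 8 + 15 = 26. With m_s fixed to -1/2 there is one state per orbital, so 26 states.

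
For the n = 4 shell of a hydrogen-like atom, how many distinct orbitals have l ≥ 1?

Go through l = 0, …, 3 (the values permitted for n = 4).
The (l, m_l) pairs meeting l ≥ 1 give: l=1 → 3; l=2 → 5; l=3 → 7.
Total orbitals: 3 + 5 + 7 = 15.

15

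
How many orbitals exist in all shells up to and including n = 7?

Total orbitals = 1² + 2² + 3² + 4² + 5² + 6² + 7² = 140.

140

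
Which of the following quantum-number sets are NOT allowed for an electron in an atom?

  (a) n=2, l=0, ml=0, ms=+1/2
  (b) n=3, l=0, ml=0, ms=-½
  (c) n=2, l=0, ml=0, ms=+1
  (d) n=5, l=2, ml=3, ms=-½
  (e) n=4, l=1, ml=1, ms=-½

(c) and (d)

(c) has ms = +1, but an electron's spin must be ±1/2.
(d) has |ml| = 3 > l = 2, violating −l ≤ ml ≤ l.
The remaining sets (a), (b), (e) satisfy all four rules.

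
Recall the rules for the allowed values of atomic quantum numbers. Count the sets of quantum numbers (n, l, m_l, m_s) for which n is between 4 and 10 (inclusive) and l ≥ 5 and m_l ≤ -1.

For each n in the range, tally the orbitals obeying l ≥ 5 and m_l ≤ -1:
n=6 → 5; n=7 → 11; n=8 → 18; n=9 → 26; n=10 → 35.
Orbitals: 5 + 11 + 18 + 26 + 35 = 95. Including both spin states (m_s = ±1/2) gives 2 × 95 = 190 states.

190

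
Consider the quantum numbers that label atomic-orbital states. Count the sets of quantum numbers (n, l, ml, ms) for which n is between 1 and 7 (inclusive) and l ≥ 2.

230

For each n in the range, tally the orbitals obeying l ≥ 2:
n=3 → 5; n=4 → 12; n=5 → 21; n=6 → 32; n=7 → 45.
Orbitals: 5 + 12 + 21 + 32 + 45 = 115. Including both spin states (ms = ±1/2) gives 2 × 115 = 230 states.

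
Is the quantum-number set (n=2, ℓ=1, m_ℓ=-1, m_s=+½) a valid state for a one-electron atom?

Allowed

n = 2 is a positive integer. ℓ = 1 satisfies 0 ≤ ℓ ≤ n−1 = 1. m_ℓ = -1 lies in the range −ℓ … +ℓ (here −1 … 1). m_s = +1/2 is one of ±1/2.
All four constraints are satisfied.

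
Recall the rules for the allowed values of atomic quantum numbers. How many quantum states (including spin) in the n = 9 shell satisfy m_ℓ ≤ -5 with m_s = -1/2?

The n = 9 shell has ℓ = 0 through 8; check each.
Contributions: ℓ=5 → 1; ℓ=6 → 2; ℓ=7 → 3; ℓ=8 → 4.
Orbitals: 1 + 2 + 3 + 4 = 10. With m_s fixed to a single value there is one state per orbital, giving 10 states.

10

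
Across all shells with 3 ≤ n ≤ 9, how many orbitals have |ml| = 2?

56

Treat each shell separately and count matching orbitals:
n=3 → 2; n=4 → 4; n=5 → 6; n=6 → 8; n=7 → 10; n=8 → 12; n=9 → 14.
Total orbitals: 2 + 4 + 6 + 8 + 10 + 12 + 14 = 56.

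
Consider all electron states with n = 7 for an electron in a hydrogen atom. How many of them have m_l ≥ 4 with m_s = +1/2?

The (l, m_l) pairs meeting m_l ≥ 4 give: l=4 → 1; l=5 → 2; l=6 → 3.
Orbitals: 1 + 2 + 3 = 6. With m_s fixed to a single value there is one state per orbital, giving 6 states.

6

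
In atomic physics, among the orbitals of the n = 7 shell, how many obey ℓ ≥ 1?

48

Go through ℓ = 0, …, 6 (the values permitted for n = 7).
Orbitals with ℓ ≥ 1, by ℓ: ℓ=1 → 3; ℓ=2 → 5; ℓ=3 → 7; ℓ=4 → 9; ℓ=5 → 11; ℓ=6 → 13.
Total orbitals: 3 + 5 + 7 + 9 + 11 + 13 = 48.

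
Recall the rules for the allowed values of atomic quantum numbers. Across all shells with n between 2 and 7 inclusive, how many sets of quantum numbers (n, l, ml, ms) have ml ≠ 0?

Per-shell orbital counts meeting the constraint:
n=2 → 2; n=3 → 6; n=4 → 12; n=5 → 20; n=6 → 30; n=7 → 42.
Orbitals: 2 + 6 + 12 + 20 + 30 + 42 = 112. Including both spin states (ms = ±1/2) gives 2 × 112 = 224 states.

224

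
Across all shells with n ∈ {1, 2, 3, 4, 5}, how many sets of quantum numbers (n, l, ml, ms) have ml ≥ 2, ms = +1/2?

10

Work shell by shell — for each n, count the (l, ml) pairs that satisfy ml ≥ 2:
n=3 → 1; n=4 → 3; n=5 → 6.
Orbitals: 1 + 3 + 6 = 10. With ms fixed to +1/2 there is one state per orbital, so 10 states.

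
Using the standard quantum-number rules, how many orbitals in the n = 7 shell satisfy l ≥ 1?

48

With n = 7 the allowed l are 0, 1, …, 6.
The (l, m_l) pairs meeting l ≥ 1 give: l=1 → 3; l=2 → 5; l=3 → 7; l=4 → 9; l=5 → 11; l=6 → 13.
Total orbitals: 3 + 5 + 7 + 9 + 11 + 13 = 48.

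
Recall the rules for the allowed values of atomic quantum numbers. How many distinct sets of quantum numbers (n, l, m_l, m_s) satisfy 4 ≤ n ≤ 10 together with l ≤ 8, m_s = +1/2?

352

Work shell by shell — for each n, count the (l, m_l) pairs that satisfy l ≤ 8:
n=4 → 16; n=5 → 25; n=6 → 36; n=7 → 49; n=8 → 64; n=9 → 81; n=10 → 81.
Orbitals: 16 + 25 + 36 + 49 + 64 + 81 + 81 = 352. With m_s fixed to +1/2 there is one state per orbital, so 352 states.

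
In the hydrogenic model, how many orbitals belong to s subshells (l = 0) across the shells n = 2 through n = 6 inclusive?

5

An s subshell (l = 0) exists for every n ≥ 1, so shells n = 2, 3, 4, 5, 6 each contribute one — 5 subshells.
Since each s subshell has 2·0+1 = 1 orbital, the total is 5 × 1 = 5.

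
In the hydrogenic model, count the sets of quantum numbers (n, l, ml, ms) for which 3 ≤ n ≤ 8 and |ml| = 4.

40

Count contributing orbitals for each principal shell:
n=5 → 2; n=6 → 4; n=7 → 6; n=8 → 8.
Orbitals: 2 + 4 + 6 + 8 = 20. Including both spin states (ms = ±1/2) gives 2 × 20 = 40 states.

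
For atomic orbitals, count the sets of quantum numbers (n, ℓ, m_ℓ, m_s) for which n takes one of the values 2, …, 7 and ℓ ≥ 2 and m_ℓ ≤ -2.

70

Treat each shell separately and count matching orbitals:
n=3 → 1; n=4 → 3; n=5 → 6; n=6 → 10; n=7 → 15.
Orbitals: 1 + 3 + 6 + 10 + 15 = 35. Including both spin states (m_s = ±1/2) gives 2 × 35 = 70 states.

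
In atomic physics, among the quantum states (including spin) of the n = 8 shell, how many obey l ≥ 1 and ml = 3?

10

Per l-value: l=3 → 1; l=4 → 1; l=5 → 1; l=6 → 1; l=7 → 1.
Orbitals: 1 + 1 + 1 + 1 + 1 = 5. Each orbital carries two spin states, so 5 × 2 = 10 states.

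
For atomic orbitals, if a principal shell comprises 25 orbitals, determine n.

n² = 25 ⇒ n = 5.

n = 5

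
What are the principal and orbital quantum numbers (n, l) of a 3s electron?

The leading integer gives n = 3; the letter 's' means l = 0.

n = 3, l = 0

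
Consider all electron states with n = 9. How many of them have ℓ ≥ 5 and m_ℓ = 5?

With n = 9 the allowed ℓ are 0, 1, …, 8.
Contributions: ℓ=5 → 1; ℓ=6 → 1; ℓ=7 → 1; ℓ=8 → 1.
Orbitals: 1 + 1 + 1 + 1 = 4. Each orbital carries two spin states, so 4 × 2 = 8 states.

8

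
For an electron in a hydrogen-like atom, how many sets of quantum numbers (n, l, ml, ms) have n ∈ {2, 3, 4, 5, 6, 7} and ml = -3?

Work shell by shell — for each n, count the (l, ml) pairs that satisfy ml = -3:
n=4 → 1; n=5 → 2; n=6 → 3; n=7 → 4.
Orbitals: 1 + 2 + 3 + 4 = 10. Including both spin states (ms = ±1/2) gives 2 × 10 = 20 states.

20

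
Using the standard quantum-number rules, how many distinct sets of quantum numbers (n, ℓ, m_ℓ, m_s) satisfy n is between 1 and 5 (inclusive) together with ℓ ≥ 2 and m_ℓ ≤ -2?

20

For each n in the range, tally the orbitals obeying ℓ ≥ 2 and m_ℓ ≤ -2:
n=3 → 1; n=4 → 3; n=5 → 6.
Orbitals: 1 + 3 + 6 = 10. Including both spin states (m_s = ±1/2) gives 2 × 10 = 20 states.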